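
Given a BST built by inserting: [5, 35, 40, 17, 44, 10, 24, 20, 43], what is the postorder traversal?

Tree insertion order: [5, 35, 40, 17, 44, 10, 24, 20, 43]
Tree (level-order array): [5, None, 35, 17, 40, 10, 24, None, 44, None, None, 20, None, 43]
Postorder traversal: [10, 20, 24, 17, 43, 44, 40, 35, 5]


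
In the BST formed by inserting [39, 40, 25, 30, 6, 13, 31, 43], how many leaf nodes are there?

Tree built from: [39, 40, 25, 30, 6, 13, 31, 43]
Tree (level-order array): [39, 25, 40, 6, 30, None, 43, None, 13, None, 31]
Rule: A leaf has 0 children.
Per-node child counts:
  node 39: 2 child(ren)
  node 25: 2 child(ren)
  node 6: 1 child(ren)
  node 13: 0 child(ren)
  node 30: 1 child(ren)
  node 31: 0 child(ren)
  node 40: 1 child(ren)
  node 43: 0 child(ren)
Matching nodes: [13, 31, 43]
Count of leaf nodes: 3


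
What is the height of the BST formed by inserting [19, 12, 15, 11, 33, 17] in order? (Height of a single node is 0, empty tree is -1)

Insertion order: [19, 12, 15, 11, 33, 17]
Tree (level-order array): [19, 12, 33, 11, 15, None, None, None, None, None, 17]
Compute height bottom-up (empty subtree = -1):
  height(11) = 1 + max(-1, -1) = 0
  height(17) = 1 + max(-1, -1) = 0
  height(15) = 1 + max(-1, 0) = 1
  height(12) = 1 + max(0, 1) = 2
  height(33) = 1 + max(-1, -1) = 0
  height(19) = 1 + max(2, 0) = 3
Height = 3


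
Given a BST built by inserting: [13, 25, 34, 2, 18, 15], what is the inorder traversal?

Tree insertion order: [13, 25, 34, 2, 18, 15]
Tree (level-order array): [13, 2, 25, None, None, 18, 34, 15]
Inorder traversal: [2, 13, 15, 18, 25, 34]


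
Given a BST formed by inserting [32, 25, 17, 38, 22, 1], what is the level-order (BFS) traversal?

Tree insertion order: [32, 25, 17, 38, 22, 1]
Tree (level-order array): [32, 25, 38, 17, None, None, None, 1, 22]
BFS from the root, enqueuing left then right child of each popped node:
  queue [32] -> pop 32, enqueue [25, 38], visited so far: [32]
  queue [25, 38] -> pop 25, enqueue [17], visited so far: [32, 25]
  queue [38, 17] -> pop 38, enqueue [none], visited so far: [32, 25, 38]
  queue [17] -> pop 17, enqueue [1, 22], visited so far: [32, 25, 38, 17]
  queue [1, 22] -> pop 1, enqueue [none], visited so far: [32, 25, 38, 17, 1]
  queue [22] -> pop 22, enqueue [none], visited so far: [32, 25, 38, 17, 1, 22]
Result: [32, 25, 38, 17, 1, 22]


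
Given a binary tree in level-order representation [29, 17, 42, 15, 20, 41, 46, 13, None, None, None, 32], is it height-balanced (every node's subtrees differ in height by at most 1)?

Tree (level-order array): [29, 17, 42, 15, 20, 41, 46, 13, None, None, None, 32]
Definition: a tree is height-balanced if, at every node, |h(left) - h(right)| <= 1 (empty subtree has height -1).
Bottom-up per-node check:
  node 13: h_left=-1, h_right=-1, diff=0 [OK], height=0
  node 15: h_left=0, h_right=-1, diff=1 [OK], height=1
  node 20: h_left=-1, h_right=-1, diff=0 [OK], height=0
  node 17: h_left=1, h_right=0, diff=1 [OK], height=2
  node 32: h_left=-1, h_right=-1, diff=0 [OK], height=0
  node 41: h_left=0, h_right=-1, diff=1 [OK], height=1
  node 46: h_left=-1, h_right=-1, diff=0 [OK], height=0
  node 42: h_left=1, h_right=0, diff=1 [OK], height=2
  node 29: h_left=2, h_right=2, diff=0 [OK], height=3
All nodes satisfy the balance condition.
Result: Balanced


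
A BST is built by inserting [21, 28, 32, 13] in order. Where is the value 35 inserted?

Starting tree (level order): [21, 13, 28, None, None, None, 32]
Insertion path: 21 -> 28 -> 32
Result: insert 35 as right child of 32
Final tree (level order): [21, 13, 28, None, None, None, 32, None, 35]


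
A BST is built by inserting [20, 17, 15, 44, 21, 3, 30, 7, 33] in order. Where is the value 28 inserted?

Starting tree (level order): [20, 17, 44, 15, None, 21, None, 3, None, None, 30, None, 7, None, 33]
Insertion path: 20 -> 44 -> 21 -> 30
Result: insert 28 as left child of 30
Final tree (level order): [20, 17, 44, 15, None, 21, None, 3, None, None, 30, None, 7, 28, 33]


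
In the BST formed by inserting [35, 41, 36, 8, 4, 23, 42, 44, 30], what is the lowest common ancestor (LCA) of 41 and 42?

Tree insertion order: [35, 41, 36, 8, 4, 23, 42, 44, 30]
Tree (level-order array): [35, 8, 41, 4, 23, 36, 42, None, None, None, 30, None, None, None, 44]
In a BST, the LCA of p=41, q=42 is the first node v on the
root-to-leaf path with p <= v <= q (go left if both < v, right if both > v).
Walk from root:
  at 35: both 41 and 42 > 35, go right
  at 41: 41 <= 41 <= 42, this is the LCA
LCA = 41


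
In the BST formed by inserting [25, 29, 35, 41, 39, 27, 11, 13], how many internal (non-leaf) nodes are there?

Tree built from: [25, 29, 35, 41, 39, 27, 11, 13]
Tree (level-order array): [25, 11, 29, None, 13, 27, 35, None, None, None, None, None, 41, 39]
Rule: An internal node has at least one child.
Per-node child counts:
  node 25: 2 child(ren)
  node 11: 1 child(ren)
  node 13: 0 child(ren)
  node 29: 2 child(ren)
  node 27: 0 child(ren)
  node 35: 1 child(ren)
  node 41: 1 child(ren)
  node 39: 0 child(ren)
Matching nodes: [25, 11, 29, 35, 41]
Count of internal (non-leaf) nodes: 5


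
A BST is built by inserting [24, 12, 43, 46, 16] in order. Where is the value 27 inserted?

Starting tree (level order): [24, 12, 43, None, 16, None, 46]
Insertion path: 24 -> 43
Result: insert 27 as left child of 43
Final tree (level order): [24, 12, 43, None, 16, 27, 46]


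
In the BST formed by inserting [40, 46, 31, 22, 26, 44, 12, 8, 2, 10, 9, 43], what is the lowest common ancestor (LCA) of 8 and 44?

Tree insertion order: [40, 46, 31, 22, 26, 44, 12, 8, 2, 10, 9, 43]
Tree (level-order array): [40, 31, 46, 22, None, 44, None, 12, 26, 43, None, 8, None, None, None, None, None, 2, 10, None, None, 9]
In a BST, the LCA of p=8, q=44 is the first node v on the
root-to-leaf path with p <= v <= q (go left if both < v, right if both > v).
Walk from root:
  at 40: 8 <= 40 <= 44, this is the LCA
LCA = 40


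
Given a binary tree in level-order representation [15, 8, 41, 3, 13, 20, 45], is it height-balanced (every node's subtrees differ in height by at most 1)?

Tree (level-order array): [15, 8, 41, 3, 13, 20, 45]
Definition: a tree is height-balanced if, at every node, |h(left) - h(right)| <= 1 (empty subtree has height -1).
Bottom-up per-node check:
  node 3: h_left=-1, h_right=-1, diff=0 [OK], height=0
  node 13: h_left=-1, h_right=-1, diff=0 [OK], height=0
  node 8: h_left=0, h_right=0, diff=0 [OK], height=1
  node 20: h_left=-1, h_right=-1, diff=0 [OK], height=0
  node 45: h_left=-1, h_right=-1, diff=0 [OK], height=0
  node 41: h_left=0, h_right=0, diff=0 [OK], height=1
  node 15: h_left=1, h_right=1, diff=0 [OK], height=2
All nodes satisfy the balance condition.
Result: Balanced


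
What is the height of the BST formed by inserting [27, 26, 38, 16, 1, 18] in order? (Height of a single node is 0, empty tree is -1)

Insertion order: [27, 26, 38, 16, 1, 18]
Tree (level-order array): [27, 26, 38, 16, None, None, None, 1, 18]
Compute height bottom-up (empty subtree = -1):
  height(1) = 1 + max(-1, -1) = 0
  height(18) = 1 + max(-1, -1) = 0
  height(16) = 1 + max(0, 0) = 1
  height(26) = 1 + max(1, -1) = 2
  height(38) = 1 + max(-1, -1) = 0
  height(27) = 1 + max(2, 0) = 3
Height = 3


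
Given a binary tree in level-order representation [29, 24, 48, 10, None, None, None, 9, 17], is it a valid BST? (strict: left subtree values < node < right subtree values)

Level-order array: [29, 24, 48, 10, None, None, None, 9, 17]
Validate using subtree bounds (lo, hi): at each node, require lo < value < hi,
then recurse left with hi=value and right with lo=value.
Preorder trace (stopping at first violation):
  at node 29 with bounds (-inf, +inf): OK
  at node 24 with bounds (-inf, 29): OK
  at node 10 with bounds (-inf, 24): OK
  at node 9 with bounds (-inf, 10): OK
  at node 17 with bounds (10, 24): OK
  at node 48 with bounds (29, +inf): OK
No violation found at any node.
Result: Valid BST


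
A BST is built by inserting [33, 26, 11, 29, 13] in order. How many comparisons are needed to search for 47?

Search path for 47: 33
Found: False
Comparisons: 1


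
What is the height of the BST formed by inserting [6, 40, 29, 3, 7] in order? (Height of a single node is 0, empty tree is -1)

Insertion order: [6, 40, 29, 3, 7]
Tree (level-order array): [6, 3, 40, None, None, 29, None, 7]
Compute height bottom-up (empty subtree = -1):
  height(3) = 1 + max(-1, -1) = 0
  height(7) = 1 + max(-1, -1) = 0
  height(29) = 1 + max(0, -1) = 1
  height(40) = 1 + max(1, -1) = 2
  height(6) = 1 + max(0, 2) = 3
Height = 3


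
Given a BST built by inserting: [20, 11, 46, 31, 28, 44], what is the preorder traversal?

Tree insertion order: [20, 11, 46, 31, 28, 44]
Tree (level-order array): [20, 11, 46, None, None, 31, None, 28, 44]
Preorder traversal: [20, 11, 46, 31, 28, 44]


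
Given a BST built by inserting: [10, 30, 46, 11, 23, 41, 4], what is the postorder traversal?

Tree insertion order: [10, 30, 46, 11, 23, 41, 4]
Tree (level-order array): [10, 4, 30, None, None, 11, 46, None, 23, 41]
Postorder traversal: [4, 23, 11, 41, 46, 30, 10]


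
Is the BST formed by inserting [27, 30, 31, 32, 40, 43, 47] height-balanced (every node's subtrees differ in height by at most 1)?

Tree (level-order array): [27, None, 30, None, 31, None, 32, None, 40, None, 43, None, 47]
Definition: a tree is height-balanced if, at every node, |h(left) - h(right)| <= 1 (empty subtree has height -1).
Bottom-up per-node check:
  node 47: h_left=-1, h_right=-1, diff=0 [OK], height=0
  node 43: h_left=-1, h_right=0, diff=1 [OK], height=1
  node 40: h_left=-1, h_right=1, diff=2 [FAIL (|-1-1|=2 > 1)], height=2
  node 32: h_left=-1, h_right=2, diff=3 [FAIL (|-1-2|=3 > 1)], height=3
  node 31: h_left=-1, h_right=3, diff=4 [FAIL (|-1-3|=4 > 1)], height=4
  node 30: h_left=-1, h_right=4, diff=5 [FAIL (|-1-4|=5 > 1)], height=5
  node 27: h_left=-1, h_right=5, diff=6 [FAIL (|-1-5|=6 > 1)], height=6
Node 40 violates the condition: |-1 - 1| = 2 > 1.
Result: Not balanced


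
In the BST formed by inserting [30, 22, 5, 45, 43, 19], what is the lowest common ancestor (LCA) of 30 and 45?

Tree insertion order: [30, 22, 5, 45, 43, 19]
Tree (level-order array): [30, 22, 45, 5, None, 43, None, None, 19]
In a BST, the LCA of p=30, q=45 is the first node v on the
root-to-leaf path with p <= v <= q (go left if both < v, right if both > v).
Walk from root:
  at 30: 30 <= 30 <= 45, this is the LCA
LCA = 30


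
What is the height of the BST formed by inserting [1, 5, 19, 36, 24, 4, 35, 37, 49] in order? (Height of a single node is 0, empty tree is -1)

Insertion order: [1, 5, 19, 36, 24, 4, 35, 37, 49]
Tree (level-order array): [1, None, 5, 4, 19, None, None, None, 36, 24, 37, None, 35, None, 49]
Compute height bottom-up (empty subtree = -1):
  height(4) = 1 + max(-1, -1) = 0
  height(35) = 1 + max(-1, -1) = 0
  height(24) = 1 + max(-1, 0) = 1
  height(49) = 1 + max(-1, -1) = 0
  height(37) = 1 + max(-1, 0) = 1
  height(36) = 1 + max(1, 1) = 2
  height(19) = 1 + max(-1, 2) = 3
  height(5) = 1 + max(0, 3) = 4
  height(1) = 1 + max(-1, 4) = 5
Height = 5


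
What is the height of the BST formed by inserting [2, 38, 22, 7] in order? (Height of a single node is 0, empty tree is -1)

Insertion order: [2, 38, 22, 7]
Tree (level-order array): [2, None, 38, 22, None, 7]
Compute height bottom-up (empty subtree = -1):
  height(7) = 1 + max(-1, -1) = 0
  height(22) = 1 + max(0, -1) = 1
  height(38) = 1 + max(1, -1) = 2
  height(2) = 1 + max(-1, 2) = 3
Height = 3


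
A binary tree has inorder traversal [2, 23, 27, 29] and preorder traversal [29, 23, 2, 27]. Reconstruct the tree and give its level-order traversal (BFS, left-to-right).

Inorder:  [2, 23, 27, 29]
Preorder: [29, 23, 2, 27]
Algorithm: preorder visits root first, so consume preorder in order;
for each root, split the current inorder slice at that value into
left-subtree inorder and right-subtree inorder, then recurse.
Recursive splits:
  root=29; inorder splits into left=[2, 23, 27], right=[]
  root=23; inorder splits into left=[2], right=[27]
  root=2; inorder splits into left=[], right=[]
  root=27; inorder splits into left=[], right=[]
Reconstructed level-order: [29, 23, 2, 27]


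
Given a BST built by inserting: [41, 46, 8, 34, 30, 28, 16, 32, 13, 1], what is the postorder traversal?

Tree insertion order: [41, 46, 8, 34, 30, 28, 16, 32, 13, 1]
Tree (level-order array): [41, 8, 46, 1, 34, None, None, None, None, 30, None, 28, 32, 16, None, None, None, 13]
Postorder traversal: [1, 13, 16, 28, 32, 30, 34, 8, 46, 41]


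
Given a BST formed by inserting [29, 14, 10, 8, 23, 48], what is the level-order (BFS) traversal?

Tree insertion order: [29, 14, 10, 8, 23, 48]
Tree (level-order array): [29, 14, 48, 10, 23, None, None, 8]
BFS from the root, enqueuing left then right child of each popped node:
  queue [29] -> pop 29, enqueue [14, 48], visited so far: [29]
  queue [14, 48] -> pop 14, enqueue [10, 23], visited so far: [29, 14]
  queue [48, 10, 23] -> pop 48, enqueue [none], visited so far: [29, 14, 48]
  queue [10, 23] -> pop 10, enqueue [8], visited so far: [29, 14, 48, 10]
  queue [23, 8] -> pop 23, enqueue [none], visited so far: [29, 14, 48, 10, 23]
  queue [8] -> pop 8, enqueue [none], visited so far: [29, 14, 48, 10, 23, 8]
Result: [29, 14, 48, 10, 23, 8]


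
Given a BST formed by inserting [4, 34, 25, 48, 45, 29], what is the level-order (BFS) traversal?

Tree insertion order: [4, 34, 25, 48, 45, 29]
Tree (level-order array): [4, None, 34, 25, 48, None, 29, 45]
BFS from the root, enqueuing left then right child of each popped node:
  queue [4] -> pop 4, enqueue [34], visited so far: [4]
  queue [34] -> pop 34, enqueue [25, 48], visited so far: [4, 34]
  queue [25, 48] -> pop 25, enqueue [29], visited so far: [4, 34, 25]
  queue [48, 29] -> pop 48, enqueue [45], visited so far: [4, 34, 25, 48]
  queue [29, 45] -> pop 29, enqueue [none], visited so far: [4, 34, 25, 48, 29]
  queue [45] -> pop 45, enqueue [none], visited so far: [4, 34, 25, 48, 29, 45]
Result: [4, 34, 25, 48, 29, 45]


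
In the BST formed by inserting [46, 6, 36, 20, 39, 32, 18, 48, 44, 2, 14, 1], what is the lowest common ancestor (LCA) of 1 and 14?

Tree insertion order: [46, 6, 36, 20, 39, 32, 18, 48, 44, 2, 14, 1]
Tree (level-order array): [46, 6, 48, 2, 36, None, None, 1, None, 20, 39, None, None, 18, 32, None, 44, 14]
In a BST, the LCA of p=1, q=14 is the first node v on the
root-to-leaf path with p <= v <= q (go left if both < v, right if both > v).
Walk from root:
  at 46: both 1 and 14 < 46, go left
  at 6: 1 <= 6 <= 14, this is the LCA
LCA = 6


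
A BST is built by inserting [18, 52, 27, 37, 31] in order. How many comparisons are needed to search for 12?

Search path for 12: 18
Found: False
Comparisons: 1


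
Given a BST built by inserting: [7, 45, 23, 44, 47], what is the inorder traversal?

Tree insertion order: [7, 45, 23, 44, 47]
Tree (level-order array): [7, None, 45, 23, 47, None, 44]
Inorder traversal: [7, 23, 44, 45, 47]


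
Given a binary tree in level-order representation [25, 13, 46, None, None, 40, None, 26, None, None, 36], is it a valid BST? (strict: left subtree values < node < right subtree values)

Level-order array: [25, 13, 46, None, None, 40, None, 26, None, None, 36]
Validate using subtree bounds (lo, hi): at each node, require lo < value < hi,
then recurse left with hi=value and right with lo=value.
Preorder trace (stopping at first violation):
  at node 25 with bounds (-inf, +inf): OK
  at node 13 with bounds (-inf, 25): OK
  at node 46 with bounds (25, +inf): OK
  at node 40 with bounds (25, 46): OK
  at node 26 with bounds (25, 40): OK
  at node 36 with bounds (26, 40): OK
No violation found at any node.
Result: Valid BST


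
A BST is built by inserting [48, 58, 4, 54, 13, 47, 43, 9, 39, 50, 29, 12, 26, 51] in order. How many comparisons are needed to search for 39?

Search path for 39: 48 -> 4 -> 13 -> 47 -> 43 -> 39
Found: True
Comparisons: 6


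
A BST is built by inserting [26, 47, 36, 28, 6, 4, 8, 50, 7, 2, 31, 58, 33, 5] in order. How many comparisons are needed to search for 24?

Search path for 24: 26 -> 6 -> 8
Found: False
Comparisons: 3


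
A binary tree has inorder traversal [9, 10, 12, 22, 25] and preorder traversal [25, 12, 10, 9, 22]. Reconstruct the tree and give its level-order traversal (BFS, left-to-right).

Inorder:  [9, 10, 12, 22, 25]
Preorder: [25, 12, 10, 9, 22]
Algorithm: preorder visits root first, so consume preorder in order;
for each root, split the current inorder slice at that value into
left-subtree inorder and right-subtree inorder, then recurse.
Recursive splits:
  root=25; inorder splits into left=[9, 10, 12, 22], right=[]
  root=12; inorder splits into left=[9, 10], right=[22]
  root=10; inorder splits into left=[9], right=[]
  root=9; inorder splits into left=[], right=[]
  root=22; inorder splits into left=[], right=[]
Reconstructed level-order: [25, 12, 10, 22, 9]


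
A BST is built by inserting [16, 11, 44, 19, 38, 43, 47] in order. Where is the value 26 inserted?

Starting tree (level order): [16, 11, 44, None, None, 19, 47, None, 38, None, None, None, 43]
Insertion path: 16 -> 44 -> 19 -> 38
Result: insert 26 as left child of 38
Final tree (level order): [16, 11, 44, None, None, 19, 47, None, 38, None, None, 26, 43]


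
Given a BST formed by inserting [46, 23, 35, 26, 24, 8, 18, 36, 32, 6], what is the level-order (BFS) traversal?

Tree insertion order: [46, 23, 35, 26, 24, 8, 18, 36, 32, 6]
Tree (level-order array): [46, 23, None, 8, 35, 6, 18, 26, 36, None, None, None, None, 24, 32]
BFS from the root, enqueuing left then right child of each popped node:
  queue [46] -> pop 46, enqueue [23], visited so far: [46]
  queue [23] -> pop 23, enqueue [8, 35], visited so far: [46, 23]
  queue [8, 35] -> pop 8, enqueue [6, 18], visited so far: [46, 23, 8]
  queue [35, 6, 18] -> pop 35, enqueue [26, 36], visited so far: [46, 23, 8, 35]
  queue [6, 18, 26, 36] -> pop 6, enqueue [none], visited so far: [46, 23, 8, 35, 6]
  queue [18, 26, 36] -> pop 18, enqueue [none], visited so far: [46, 23, 8, 35, 6, 18]
  queue [26, 36] -> pop 26, enqueue [24, 32], visited so far: [46, 23, 8, 35, 6, 18, 26]
  queue [36, 24, 32] -> pop 36, enqueue [none], visited so far: [46, 23, 8, 35, 6, 18, 26, 36]
  queue [24, 32] -> pop 24, enqueue [none], visited so far: [46, 23, 8, 35, 6, 18, 26, 36, 24]
  queue [32] -> pop 32, enqueue [none], visited so far: [46, 23, 8, 35, 6, 18, 26, 36, 24, 32]
Result: [46, 23, 8, 35, 6, 18, 26, 36, 24, 32]


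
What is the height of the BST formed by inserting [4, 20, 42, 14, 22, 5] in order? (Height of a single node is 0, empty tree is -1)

Insertion order: [4, 20, 42, 14, 22, 5]
Tree (level-order array): [4, None, 20, 14, 42, 5, None, 22]
Compute height bottom-up (empty subtree = -1):
  height(5) = 1 + max(-1, -1) = 0
  height(14) = 1 + max(0, -1) = 1
  height(22) = 1 + max(-1, -1) = 0
  height(42) = 1 + max(0, -1) = 1
  height(20) = 1 + max(1, 1) = 2
  height(4) = 1 + max(-1, 2) = 3
Height = 3


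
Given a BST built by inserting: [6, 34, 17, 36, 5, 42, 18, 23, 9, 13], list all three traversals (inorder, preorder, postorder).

Tree insertion order: [6, 34, 17, 36, 5, 42, 18, 23, 9, 13]
Tree (level-order array): [6, 5, 34, None, None, 17, 36, 9, 18, None, 42, None, 13, None, 23]
Inorder (L, root, R): [5, 6, 9, 13, 17, 18, 23, 34, 36, 42]
Preorder (root, L, R): [6, 5, 34, 17, 9, 13, 18, 23, 36, 42]
Postorder (L, R, root): [5, 13, 9, 23, 18, 17, 42, 36, 34, 6]


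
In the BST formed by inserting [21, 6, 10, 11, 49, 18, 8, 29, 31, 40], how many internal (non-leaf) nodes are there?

Tree built from: [21, 6, 10, 11, 49, 18, 8, 29, 31, 40]
Tree (level-order array): [21, 6, 49, None, 10, 29, None, 8, 11, None, 31, None, None, None, 18, None, 40]
Rule: An internal node has at least one child.
Per-node child counts:
  node 21: 2 child(ren)
  node 6: 1 child(ren)
  node 10: 2 child(ren)
  node 8: 0 child(ren)
  node 11: 1 child(ren)
  node 18: 0 child(ren)
  node 49: 1 child(ren)
  node 29: 1 child(ren)
  node 31: 1 child(ren)
  node 40: 0 child(ren)
Matching nodes: [21, 6, 10, 11, 49, 29, 31]
Count of internal (non-leaf) nodes: 7


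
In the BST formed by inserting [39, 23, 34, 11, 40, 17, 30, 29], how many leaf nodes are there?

Tree built from: [39, 23, 34, 11, 40, 17, 30, 29]
Tree (level-order array): [39, 23, 40, 11, 34, None, None, None, 17, 30, None, None, None, 29]
Rule: A leaf has 0 children.
Per-node child counts:
  node 39: 2 child(ren)
  node 23: 2 child(ren)
  node 11: 1 child(ren)
  node 17: 0 child(ren)
  node 34: 1 child(ren)
  node 30: 1 child(ren)
  node 29: 0 child(ren)
  node 40: 0 child(ren)
Matching nodes: [17, 29, 40]
Count of leaf nodes: 3


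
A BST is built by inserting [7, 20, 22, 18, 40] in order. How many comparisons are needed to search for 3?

Search path for 3: 7
Found: False
Comparisons: 1


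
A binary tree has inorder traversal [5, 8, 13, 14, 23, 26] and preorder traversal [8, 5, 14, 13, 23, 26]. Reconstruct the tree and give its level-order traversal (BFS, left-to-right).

Inorder:  [5, 8, 13, 14, 23, 26]
Preorder: [8, 5, 14, 13, 23, 26]
Algorithm: preorder visits root first, so consume preorder in order;
for each root, split the current inorder slice at that value into
left-subtree inorder and right-subtree inorder, then recurse.
Recursive splits:
  root=8; inorder splits into left=[5], right=[13, 14, 23, 26]
  root=5; inorder splits into left=[], right=[]
  root=14; inorder splits into left=[13], right=[23, 26]
  root=13; inorder splits into left=[], right=[]
  root=23; inorder splits into left=[], right=[26]
  root=26; inorder splits into left=[], right=[]
Reconstructed level-order: [8, 5, 14, 13, 23, 26]


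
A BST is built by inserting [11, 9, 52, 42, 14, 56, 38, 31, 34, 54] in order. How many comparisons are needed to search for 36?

Search path for 36: 11 -> 52 -> 42 -> 14 -> 38 -> 31 -> 34
Found: False
Comparisons: 7


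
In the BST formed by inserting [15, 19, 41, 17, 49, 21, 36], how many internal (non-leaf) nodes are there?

Tree built from: [15, 19, 41, 17, 49, 21, 36]
Tree (level-order array): [15, None, 19, 17, 41, None, None, 21, 49, None, 36]
Rule: An internal node has at least one child.
Per-node child counts:
  node 15: 1 child(ren)
  node 19: 2 child(ren)
  node 17: 0 child(ren)
  node 41: 2 child(ren)
  node 21: 1 child(ren)
  node 36: 0 child(ren)
  node 49: 0 child(ren)
Matching nodes: [15, 19, 41, 21]
Count of internal (non-leaf) nodes: 4


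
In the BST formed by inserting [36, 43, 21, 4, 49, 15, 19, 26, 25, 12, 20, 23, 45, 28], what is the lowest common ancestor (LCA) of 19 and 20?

Tree insertion order: [36, 43, 21, 4, 49, 15, 19, 26, 25, 12, 20, 23, 45, 28]
Tree (level-order array): [36, 21, 43, 4, 26, None, 49, None, 15, 25, 28, 45, None, 12, 19, 23, None, None, None, None, None, None, None, None, 20]
In a BST, the LCA of p=19, q=20 is the first node v on the
root-to-leaf path with p <= v <= q (go left if both < v, right if both > v).
Walk from root:
  at 36: both 19 and 20 < 36, go left
  at 21: both 19 and 20 < 21, go left
  at 4: both 19 and 20 > 4, go right
  at 15: both 19 and 20 > 15, go right
  at 19: 19 <= 19 <= 20, this is the LCA
LCA = 19


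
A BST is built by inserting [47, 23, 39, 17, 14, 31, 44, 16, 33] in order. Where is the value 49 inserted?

Starting tree (level order): [47, 23, None, 17, 39, 14, None, 31, 44, None, 16, None, 33]
Insertion path: 47
Result: insert 49 as right child of 47
Final tree (level order): [47, 23, 49, 17, 39, None, None, 14, None, 31, 44, None, 16, None, 33]


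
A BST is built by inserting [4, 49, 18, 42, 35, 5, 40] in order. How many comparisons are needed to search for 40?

Search path for 40: 4 -> 49 -> 18 -> 42 -> 35 -> 40
Found: True
Comparisons: 6


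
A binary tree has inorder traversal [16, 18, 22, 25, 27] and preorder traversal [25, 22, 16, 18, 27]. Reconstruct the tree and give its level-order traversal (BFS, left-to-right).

Inorder:  [16, 18, 22, 25, 27]
Preorder: [25, 22, 16, 18, 27]
Algorithm: preorder visits root first, so consume preorder in order;
for each root, split the current inorder slice at that value into
left-subtree inorder and right-subtree inorder, then recurse.
Recursive splits:
  root=25; inorder splits into left=[16, 18, 22], right=[27]
  root=22; inorder splits into left=[16, 18], right=[]
  root=16; inorder splits into left=[], right=[18]
  root=18; inorder splits into left=[], right=[]
  root=27; inorder splits into left=[], right=[]
Reconstructed level-order: [25, 22, 27, 16, 18]


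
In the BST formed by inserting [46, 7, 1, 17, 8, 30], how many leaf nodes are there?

Tree built from: [46, 7, 1, 17, 8, 30]
Tree (level-order array): [46, 7, None, 1, 17, None, None, 8, 30]
Rule: A leaf has 0 children.
Per-node child counts:
  node 46: 1 child(ren)
  node 7: 2 child(ren)
  node 1: 0 child(ren)
  node 17: 2 child(ren)
  node 8: 0 child(ren)
  node 30: 0 child(ren)
Matching nodes: [1, 8, 30]
Count of leaf nodes: 3


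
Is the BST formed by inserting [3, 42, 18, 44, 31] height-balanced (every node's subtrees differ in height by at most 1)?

Tree (level-order array): [3, None, 42, 18, 44, None, 31]
Definition: a tree is height-balanced if, at every node, |h(left) - h(right)| <= 1 (empty subtree has height -1).
Bottom-up per-node check:
  node 31: h_left=-1, h_right=-1, diff=0 [OK], height=0
  node 18: h_left=-1, h_right=0, diff=1 [OK], height=1
  node 44: h_left=-1, h_right=-1, diff=0 [OK], height=0
  node 42: h_left=1, h_right=0, diff=1 [OK], height=2
  node 3: h_left=-1, h_right=2, diff=3 [FAIL (|-1-2|=3 > 1)], height=3
Node 3 violates the condition: |-1 - 2| = 3 > 1.
Result: Not balanced


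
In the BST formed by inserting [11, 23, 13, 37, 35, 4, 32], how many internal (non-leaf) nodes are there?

Tree built from: [11, 23, 13, 37, 35, 4, 32]
Tree (level-order array): [11, 4, 23, None, None, 13, 37, None, None, 35, None, 32]
Rule: An internal node has at least one child.
Per-node child counts:
  node 11: 2 child(ren)
  node 4: 0 child(ren)
  node 23: 2 child(ren)
  node 13: 0 child(ren)
  node 37: 1 child(ren)
  node 35: 1 child(ren)
  node 32: 0 child(ren)
Matching nodes: [11, 23, 37, 35]
Count of internal (non-leaf) nodes: 4


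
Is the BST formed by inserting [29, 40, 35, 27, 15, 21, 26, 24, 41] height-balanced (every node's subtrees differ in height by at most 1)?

Tree (level-order array): [29, 27, 40, 15, None, 35, 41, None, 21, None, None, None, None, None, 26, 24]
Definition: a tree is height-balanced if, at every node, |h(left) - h(right)| <= 1 (empty subtree has height -1).
Bottom-up per-node check:
  node 24: h_left=-1, h_right=-1, diff=0 [OK], height=0
  node 26: h_left=0, h_right=-1, diff=1 [OK], height=1
  node 21: h_left=-1, h_right=1, diff=2 [FAIL (|-1-1|=2 > 1)], height=2
  node 15: h_left=-1, h_right=2, diff=3 [FAIL (|-1-2|=3 > 1)], height=3
  node 27: h_left=3, h_right=-1, diff=4 [FAIL (|3--1|=4 > 1)], height=4
  node 35: h_left=-1, h_right=-1, diff=0 [OK], height=0
  node 41: h_left=-1, h_right=-1, diff=0 [OK], height=0
  node 40: h_left=0, h_right=0, diff=0 [OK], height=1
  node 29: h_left=4, h_right=1, diff=3 [FAIL (|4-1|=3 > 1)], height=5
Node 21 violates the condition: |-1 - 1| = 2 > 1.
Result: Not balanced


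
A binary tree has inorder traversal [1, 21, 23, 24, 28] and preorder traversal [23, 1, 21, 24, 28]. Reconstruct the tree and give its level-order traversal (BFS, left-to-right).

Inorder:  [1, 21, 23, 24, 28]
Preorder: [23, 1, 21, 24, 28]
Algorithm: preorder visits root first, so consume preorder in order;
for each root, split the current inorder slice at that value into
left-subtree inorder and right-subtree inorder, then recurse.
Recursive splits:
  root=23; inorder splits into left=[1, 21], right=[24, 28]
  root=1; inorder splits into left=[], right=[21]
  root=21; inorder splits into left=[], right=[]
  root=24; inorder splits into left=[], right=[28]
  root=28; inorder splits into left=[], right=[]
Reconstructed level-order: [23, 1, 24, 21, 28]


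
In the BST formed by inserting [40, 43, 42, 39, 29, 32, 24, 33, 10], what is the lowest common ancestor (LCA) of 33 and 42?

Tree insertion order: [40, 43, 42, 39, 29, 32, 24, 33, 10]
Tree (level-order array): [40, 39, 43, 29, None, 42, None, 24, 32, None, None, 10, None, None, 33]
In a BST, the LCA of p=33, q=42 is the first node v on the
root-to-leaf path with p <= v <= q (go left if both < v, right if both > v).
Walk from root:
  at 40: 33 <= 40 <= 42, this is the LCA
LCA = 40


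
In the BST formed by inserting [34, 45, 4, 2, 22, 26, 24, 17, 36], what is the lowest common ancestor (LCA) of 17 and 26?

Tree insertion order: [34, 45, 4, 2, 22, 26, 24, 17, 36]
Tree (level-order array): [34, 4, 45, 2, 22, 36, None, None, None, 17, 26, None, None, None, None, 24]
In a BST, the LCA of p=17, q=26 is the first node v on the
root-to-leaf path with p <= v <= q (go left if both < v, right if both > v).
Walk from root:
  at 34: both 17 and 26 < 34, go left
  at 4: both 17 and 26 > 4, go right
  at 22: 17 <= 22 <= 26, this is the LCA
LCA = 22


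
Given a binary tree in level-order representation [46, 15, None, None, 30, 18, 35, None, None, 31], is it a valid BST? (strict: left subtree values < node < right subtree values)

Level-order array: [46, 15, None, None, 30, 18, 35, None, None, 31]
Validate using subtree bounds (lo, hi): at each node, require lo < value < hi,
then recurse left with hi=value and right with lo=value.
Preorder trace (stopping at first violation):
  at node 46 with bounds (-inf, +inf): OK
  at node 15 with bounds (-inf, 46): OK
  at node 30 with bounds (15, 46): OK
  at node 18 with bounds (15, 30): OK
  at node 35 with bounds (30, 46): OK
  at node 31 with bounds (30, 35): OK
No violation found at any node.
Result: Valid BST


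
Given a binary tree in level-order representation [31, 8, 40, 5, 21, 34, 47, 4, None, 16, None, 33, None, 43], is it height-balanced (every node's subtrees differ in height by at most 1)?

Tree (level-order array): [31, 8, 40, 5, 21, 34, 47, 4, None, 16, None, 33, None, 43]
Definition: a tree is height-balanced if, at every node, |h(left) - h(right)| <= 1 (empty subtree has height -1).
Bottom-up per-node check:
  node 4: h_left=-1, h_right=-1, diff=0 [OK], height=0
  node 5: h_left=0, h_right=-1, diff=1 [OK], height=1
  node 16: h_left=-1, h_right=-1, diff=0 [OK], height=0
  node 21: h_left=0, h_right=-1, diff=1 [OK], height=1
  node 8: h_left=1, h_right=1, diff=0 [OK], height=2
  node 33: h_left=-1, h_right=-1, diff=0 [OK], height=0
  node 34: h_left=0, h_right=-1, diff=1 [OK], height=1
  node 43: h_left=-1, h_right=-1, diff=0 [OK], height=0
  node 47: h_left=0, h_right=-1, diff=1 [OK], height=1
  node 40: h_left=1, h_right=1, diff=0 [OK], height=2
  node 31: h_left=2, h_right=2, diff=0 [OK], height=3
All nodes satisfy the balance condition.
Result: Balanced


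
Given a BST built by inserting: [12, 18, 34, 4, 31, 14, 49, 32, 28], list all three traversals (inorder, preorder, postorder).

Tree insertion order: [12, 18, 34, 4, 31, 14, 49, 32, 28]
Tree (level-order array): [12, 4, 18, None, None, 14, 34, None, None, 31, 49, 28, 32]
Inorder (L, root, R): [4, 12, 14, 18, 28, 31, 32, 34, 49]
Preorder (root, L, R): [12, 4, 18, 14, 34, 31, 28, 32, 49]
Postorder (L, R, root): [4, 14, 28, 32, 31, 49, 34, 18, 12]


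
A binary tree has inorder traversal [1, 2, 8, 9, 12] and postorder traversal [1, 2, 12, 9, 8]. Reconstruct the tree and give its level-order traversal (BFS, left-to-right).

Inorder:   [1, 2, 8, 9, 12]
Postorder: [1, 2, 12, 9, 8]
Algorithm: postorder visits root last, so walk postorder right-to-left;
each value is the root of the current inorder slice — split it at that
value, recurse on the right subtree first, then the left.
Recursive splits:
  root=8; inorder splits into left=[1, 2], right=[9, 12]
  root=9; inorder splits into left=[], right=[12]
  root=12; inorder splits into left=[], right=[]
  root=2; inorder splits into left=[1], right=[]
  root=1; inorder splits into left=[], right=[]
Reconstructed level-order: [8, 2, 9, 1, 12]


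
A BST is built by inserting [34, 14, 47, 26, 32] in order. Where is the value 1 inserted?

Starting tree (level order): [34, 14, 47, None, 26, None, None, None, 32]
Insertion path: 34 -> 14
Result: insert 1 as left child of 14
Final tree (level order): [34, 14, 47, 1, 26, None, None, None, None, None, 32]


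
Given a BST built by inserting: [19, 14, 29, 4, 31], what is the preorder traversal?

Tree insertion order: [19, 14, 29, 4, 31]
Tree (level-order array): [19, 14, 29, 4, None, None, 31]
Preorder traversal: [19, 14, 4, 29, 31]


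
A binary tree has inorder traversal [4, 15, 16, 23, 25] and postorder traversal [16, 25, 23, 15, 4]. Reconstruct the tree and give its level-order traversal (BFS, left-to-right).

Inorder:   [4, 15, 16, 23, 25]
Postorder: [16, 25, 23, 15, 4]
Algorithm: postorder visits root last, so walk postorder right-to-left;
each value is the root of the current inorder slice — split it at that
value, recurse on the right subtree first, then the left.
Recursive splits:
  root=4; inorder splits into left=[], right=[15, 16, 23, 25]
  root=15; inorder splits into left=[], right=[16, 23, 25]
  root=23; inorder splits into left=[16], right=[25]
  root=25; inorder splits into left=[], right=[]
  root=16; inorder splits into left=[], right=[]
Reconstructed level-order: [4, 15, 23, 16, 25]


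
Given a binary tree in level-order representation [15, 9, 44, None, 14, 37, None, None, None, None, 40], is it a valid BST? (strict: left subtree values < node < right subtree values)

Level-order array: [15, 9, 44, None, 14, 37, None, None, None, None, 40]
Validate using subtree bounds (lo, hi): at each node, require lo < value < hi,
then recurse left with hi=value and right with lo=value.
Preorder trace (stopping at first violation):
  at node 15 with bounds (-inf, +inf): OK
  at node 9 with bounds (-inf, 15): OK
  at node 14 with bounds (9, 15): OK
  at node 44 with bounds (15, +inf): OK
  at node 37 with bounds (15, 44): OK
  at node 40 with bounds (37, 44): OK
No violation found at any node.
Result: Valid BST


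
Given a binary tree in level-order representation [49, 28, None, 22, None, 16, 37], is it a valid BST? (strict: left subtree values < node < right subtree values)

Level-order array: [49, 28, None, 22, None, 16, 37]
Validate using subtree bounds (lo, hi): at each node, require lo < value < hi,
then recurse left with hi=value and right with lo=value.
Preorder trace (stopping at first violation):
  at node 49 with bounds (-inf, +inf): OK
  at node 28 with bounds (-inf, 49): OK
  at node 22 with bounds (-inf, 28): OK
  at node 16 with bounds (-inf, 22): OK
  at node 37 with bounds (22, 28): VIOLATION
Node 37 violates its bound: not (22 < 37 < 28).
Result: Not a valid BST


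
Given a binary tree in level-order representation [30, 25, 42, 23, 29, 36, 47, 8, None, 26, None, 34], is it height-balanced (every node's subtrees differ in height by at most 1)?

Tree (level-order array): [30, 25, 42, 23, 29, 36, 47, 8, None, 26, None, 34]
Definition: a tree is height-balanced if, at every node, |h(left) - h(right)| <= 1 (empty subtree has height -1).
Bottom-up per-node check:
  node 8: h_left=-1, h_right=-1, diff=0 [OK], height=0
  node 23: h_left=0, h_right=-1, diff=1 [OK], height=1
  node 26: h_left=-1, h_right=-1, diff=0 [OK], height=0
  node 29: h_left=0, h_right=-1, diff=1 [OK], height=1
  node 25: h_left=1, h_right=1, diff=0 [OK], height=2
  node 34: h_left=-1, h_right=-1, diff=0 [OK], height=0
  node 36: h_left=0, h_right=-1, diff=1 [OK], height=1
  node 47: h_left=-1, h_right=-1, diff=0 [OK], height=0
  node 42: h_left=1, h_right=0, diff=1 [OK], height=2
  node 30: h_left=2, h_right=2, diff=0 [OK], height=3
All nodes satisfy the balance condition.
Result: Balanced


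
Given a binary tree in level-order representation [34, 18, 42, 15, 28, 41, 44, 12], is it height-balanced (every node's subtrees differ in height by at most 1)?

Tree (level-order array): [34, 18, 42, 15, 28, 41, 44, 12]
Definition: a tree is height-balanced if, at every node, |h(left) - h(right)| <= 1 (empty subtree has height -1).
Bottom-up per-node check:
  node 12: h_left=-1, h_right=-1, diff=0 [OK], height=0
  node 15: h_left=0, h_right=-1, diff=1 [OK], height=1
  node 28: h_left=-1, h_right=-1, diff=0 [OK], height=0
  node 18: h_left=1, h_right=0, diff=1 [OK], height=2
  node 41: h_left=-1, h_right=-1, diff=0 [OK], height=0
  node 44: h_left=-1, h_right=-1, diff=0 [OK], height=0
  node 42: h_left=0, h_right=0, diff=0 [OK], height=1
  node 34: h_left=2, h_right=1, diff=1 [OK], height=3
All nodes satisfy the balance condition.
Result: Balanced


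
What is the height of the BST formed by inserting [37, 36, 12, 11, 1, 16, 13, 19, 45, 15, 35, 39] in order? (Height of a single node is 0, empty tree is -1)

Insertion order: [37, 36, 12, 11, 1, 16, 13, 19, 45, 15, 35, 39]
Tree (level-order array): [37, 36, 45, 12, None, 39, None, 11, 16, None, None, 1, None, 13, 19, None, None, None, 15, None, 35]
Compute height bottom-up (empty subtree = -1):
  height(1) = 1 + max(-1, -1) = 0
  height(11) = 1 + max(0, -1) = 1
  height(15) = 1 + max(-1, -1) = 0
  height(13) = 1 + max(-1, 0) = 1
  height(35) = 1 + max(-1, -1) = 0
  height(19) = 1 + max(-1, 0) = 1
  height(16) = 1 + max(1, 1) = 2
  height(12) = 1 + max(1, 2) = 3
  height(36) = 1 + max(3, -1) = 4
  height(39) = 1 + max(-1, -1) = 0
  height(45) = 1 + max(0, -1) = 1
  height(37) = 1 + max(4, 1) = 5
Height = 5


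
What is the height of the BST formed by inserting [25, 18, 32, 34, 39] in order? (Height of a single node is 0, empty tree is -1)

Insertion order: [25, 18, 32, 34, 39]
Tree (level-order array): [25, 18, 32, None, None, None, 34, None, 39]
Compute height bottom-up (empty subtree = -1):
  height(18) = 1 + max(-1, -1) = 0
  height(39) = 1 + max(-1, -1) = 0
  height(34) = 1 + max(-1, 0) = 1
  height(32) = 1 + max(-1, 1) = 2
  height(25) = 1 + max(0, 2) = 3
Height = 3


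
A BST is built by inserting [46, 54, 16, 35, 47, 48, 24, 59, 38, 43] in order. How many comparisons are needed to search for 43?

Search path for 43: 46 -> 16 -> 35 -> 38 -> 43
Found: True
Comparisons: 5


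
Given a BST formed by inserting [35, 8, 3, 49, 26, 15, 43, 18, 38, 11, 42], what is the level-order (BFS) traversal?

Tree insertion order: [35, 8, 3, 49, 26, 15, 43, 18, 38, 11, 42]
Tree (level-order array): [35, 8, 49, 3, 26, 43, None, None, None, 15, None, 38, None, 11, 18, None, 42]
BFS from the root, enqueuing left then right child of each popped node:
  queue [35] -> pop 35, enqueue [8, 49], visited so far: [35]
  queue [8, 49] -> pop 8, enqueue [3, 26], visited so far: [35, 8]
  queue [49, 3, 26] -> pop 49, enqueue [43], visited so far: [35, 8, 49]
  queue [3, 26, 43] -> pop 3, enqueue [none], visited so far: [35, 8, 49, 3]
  queue [26, 43] -> pop 26, enqueue [15], visited so far: [35, 8, 49, 3, 26]
  queue [43, 15] -> pop 43, enqueue [38], visited so far: [35, 8, 49, 3, 26, 43]
  queue [15, 38] -> pop 15, enqueue [11, 18], visited so far: [35, 8, 49, 3, 26, 43, 15]
  queue [38, 11, 18] -> pop 38, enqueue [42], visited so far: [35, 8, 49, 3, 26, 43, 15, 38]
  queue [11, 18, 42] -> pop 11, enqueue [none], visited so far: [35, 8, 49, 3, 26, 43, 15, 38, 11]
  queue [18, 42] -> pop 18, enqueue [none], visited so far: [35, 8, 49, 3, 26, 43, 15, 38, 11, 18]
  queue [42] -> pop 42, enqueue [none], visited so far: [35, 8, 49, 3, 26, 43, 15, 38, 11, 18, 42]
Result: [35, 8, 49, 3, 26, 43, 15, 38, 11, 18, 42]


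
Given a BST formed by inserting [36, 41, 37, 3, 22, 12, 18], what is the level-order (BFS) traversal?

Tree insertion order: [36, 41, 37, 3, 22, 12, 18]
Tree (level-order array): [36, 3, 41, None, 22, 37, None, 12, None, None, None, None, 18]
BFS from the root, enqueuing left then right child of each popped node:
  queue [36] -> pop 36, enqueue [3, 41], visited so far: [36]
  queue [3, 41] -> pop 3, enqueue [22], visited so far: [36, 3]
  queue [41, 22] -> pop 41, enqueue [37], visited so far: [36, 3, 41]
  queue [22, 37] -> pop 22, enqueue [12], visited so far: [36, 3, 41, 22]
  queue [37, 12] -> pop 37, enqueue [none], visited so far: [36, 3, 41, 22, 37]
  queue [12] -> pop 12, enqueue [18], visited so far: [36, 3, 41, 22, 37, 12]
  queue [18] -> pop 18, enqueue [none], visited so far: [36, 3, 41, 22, 37, 12, 18]
Result: [36, 3, 41, 22, 37, 12, 18]
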